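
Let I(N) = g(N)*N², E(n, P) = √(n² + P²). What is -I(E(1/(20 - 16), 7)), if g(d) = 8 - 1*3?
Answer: -3925/16 ≈ -245.31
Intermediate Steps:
g(d) = 5 (g(d) = 8 - 3 = 5)
E(n, P) = √(P² + n²)
I(N) = 5*N²
-I(E(1/(20 - 16), 7)) = -5*(√(7² + (1/(20 - 16))²))² = -5*(√(49 + (1/4)²))² = -5*(√(49 + (¼)²))² = -5*(√(49 + 1/16))² = -5*(√(785/16))² = -5*(√785/4)² = -5*785/16 = -1*3925/16 = -3925/16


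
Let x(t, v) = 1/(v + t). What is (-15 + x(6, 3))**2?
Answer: 17956/81 ≈ 221.68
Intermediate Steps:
x(t, v) = 1/(t + v)
(-15 + x(6, 3))**2 = (-15 + 1/(6 + 3))**2 = (-15 + 1/9)**2 = (-134/9)**2 = 17956/81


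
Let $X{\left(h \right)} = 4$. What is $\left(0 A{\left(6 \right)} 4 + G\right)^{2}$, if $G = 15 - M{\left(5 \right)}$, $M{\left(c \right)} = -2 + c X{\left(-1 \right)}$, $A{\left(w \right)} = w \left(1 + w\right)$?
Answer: $9$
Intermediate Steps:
$M{\left(c \right)} = -2 + 4 c$ ($M{\left(c \right)} = -2 + c 4 = -2 + 4 c$)
$G = -3$ ($G = 15 - \left(-2 + 4 \cdot 5\right) = 15 - \left(-2 + 20\right) = 15 - 18 = -3$)
$\left(0 A{\left(6 \right)} 4 + G\right)^{2} = \left(0 \cdot 6 \left(1 + 6\right) 4 - 3\right)^{2} = \left(0 \cdot 6 \cdot 7 \cdot 4 - 3\right)^{2} = \left(0 \cdot 42 \cdot 4 - 3\right)^{2} = \left(0 \cdot 4 - 3\right)^{2} = \left(0 - 3\right)^{2} = \left(-3\right)^{2} = 9$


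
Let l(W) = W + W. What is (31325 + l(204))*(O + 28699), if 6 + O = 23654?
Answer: 1661127351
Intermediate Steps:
O = 23648 (O = -6 + 23654 = 23648)
l(W) = 2*W
(31325 + l(204))*(O + 28699) = (31325 + 2*204)*(23648 + 28699) = (31325 + 408)*52347 = 31733*52347 = 1661127351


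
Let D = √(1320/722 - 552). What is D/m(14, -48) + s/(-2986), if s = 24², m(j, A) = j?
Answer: -288/1493 + 9*I*√613/133 ≈ -0.1929 + 1.6754*I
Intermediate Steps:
D = 18*I*√613/19 (D = √(1320*(1/722) - 552) = √(660/361 - 552) = √(-198612/361) = 18*I*√613/19 ≈ 23.456*I)
s = 576
D/m(14, -48) + s/(-2986) = (18*I*√613/19)/14 + 576/(-2986) = (18*I*√613/19)*(1/14) + 576*(-1/2986) = 9*I*√613/133 - 288/1493 = -288/1493 + 9*I*√613/133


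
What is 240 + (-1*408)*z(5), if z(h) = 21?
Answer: -8328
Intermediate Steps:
240 + (-1*408)*z(5) = 240 - 1*408*21 = 240 - 408*21 = 240 - 8568 = -8328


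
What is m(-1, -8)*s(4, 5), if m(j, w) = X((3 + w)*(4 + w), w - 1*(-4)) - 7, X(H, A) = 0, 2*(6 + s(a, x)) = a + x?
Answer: 21/2 ≈ 10.500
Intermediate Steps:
s(a, x) = -6 + a/2 + x/2 (s(a, x) = -6 + (a + x)/2 = -6 + (a/2 + x/2) = -6 + a/2 + x/2)
m(j, w) = -7 (m(j, w) = 0 - 7 = -7)
m(-1, -8)*s(4, 5) = -7*(-6 + (½)*4 + (½)*5) = -7*(-6 + 2 + 5/2) = -7*(-3/2) = 21/2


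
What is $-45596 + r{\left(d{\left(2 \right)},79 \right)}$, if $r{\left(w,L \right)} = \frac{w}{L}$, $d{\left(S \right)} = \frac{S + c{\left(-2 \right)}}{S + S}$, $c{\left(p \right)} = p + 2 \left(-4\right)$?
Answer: $- \frac{3602086}{79} \approx -45596.0$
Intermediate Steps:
$c{\left(p \right)} = -8 + p$ ($c{\left(p \right)} = p - 8 = -8 + p$)
$d{\left(S \right)} = \frac{-10 + S}{2 S}$ ($d{\left(S \right)} = \frac{S - 10}{S + S} = \frac{S - 10}{2 S} = \left(-10 + S\right) \frac{1}{2 S} = \frac{-10 + S}{2 S}$)
$-45596 + r{\left(d{\left(2 \right)},79 \right)} = -45596 + \frac{\frac{1}{2} \cdot \frac{1}{2} \left(-10 + 2\right)}{79} = -45596 + \frac{1}{2} \cdot \frac{1}{2} \left(-8\right) \frac{1}{79} = -45596 - \frac{2}{79} = - \frac{3602086}{79}$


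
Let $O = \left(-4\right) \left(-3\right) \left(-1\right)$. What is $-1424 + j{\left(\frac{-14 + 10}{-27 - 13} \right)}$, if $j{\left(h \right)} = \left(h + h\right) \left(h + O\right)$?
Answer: $- \frac{71319}{50} \approx -1426.4$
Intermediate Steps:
$O = -12$ ($O = 12 \left(-1\right) = -12$)
$j{\left(h \right)} = 2 h \left(-12 + h\right)$ ($j{\left(h \right)} = \left(h + h\right) \left(h - 12\right) = 2 h \left(-12 + h\right)$)
$-1424 + j{\left(\frac{-14 + 10}{-27 - 13} \right)} = -1424 + 2 \frac{-14 + 10}{-27 - 13} \left(-12 + \frac{-14 + 10}{-27 - 13}\right) = -1424 + 2 \left(- \frac{4}{-40}\right) \left(-12 - \frac{4}{-40}\right) = -1424 + 2 \left(\left(-4\right) \left(- \frac{1}{40}\right)\right) \left(-12 - - \frac{1}{10}\right) = -1424 + 2 \cdot \frac{1}{10} \left(-12 + \frac{1}{10}\right) = -1424 + 2 \cdot \frac{1}{10} \left(- \frac{119}{10}\right) = -1424 - \frac{119}{50} = - \frac{71319}{50}$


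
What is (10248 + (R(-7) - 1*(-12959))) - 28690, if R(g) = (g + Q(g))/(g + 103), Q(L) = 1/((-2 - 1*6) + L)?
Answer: -3947813/720 ≈ -5483.1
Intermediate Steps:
Q(L) = 1/(-8 + L) (Q(L) = 1/((-2 - 6) + L) = 1/(-8 + L))
R(g) = (g + 1/(-8 + g))/(103 + g) (R(g) = (g + 1/(-8 + g))/(g + 103) = (g + 1/(-8 + g))/(103 + g))
(10248 + (R(-7) - 1*(-12959))) - 28690 = (10248 + ((1 - 7*(-8 - 7))/((-8 - 7)*(103 - 7)) - 1*(-12959))) - 28690 = (10248 + ((1 - 7*(-15))/(-15*96) + 12959)) - 28690 = (10248 + (-1/15*1/96*(1 + 105) + 12959)) - 28690 = (10248 + (-1/15*1/96*106 + 12959)) - 28690 = (10248 + (-53/720 + 12959)) - 28690 = (10248 + 9330427/720) - 28690 = 16708987/720 - 28690 = -3947813/720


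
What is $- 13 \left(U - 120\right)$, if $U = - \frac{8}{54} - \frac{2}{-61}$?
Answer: $\frac{2571790}{1647} \approx 1561.5$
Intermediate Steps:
$U = - \frac{190}{1647}$ ($U = \left(-8\right) \frac{1}{54} - - \frac{2}{61} = - \frac{4}{27} + \frac{2}{61} = - \frac{190}{1647} \approx -0.11536$)
$- 13 \left(U - 120\right) = - 13 \left(- \frac{190}{1647} - 120\right) = \left(-13\right) \left(- \frac{197830}{1647}\right) = \frac{2571790}{1647}$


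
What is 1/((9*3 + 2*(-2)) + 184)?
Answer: 1/207 ≈ 0.0048309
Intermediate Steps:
1/((9*3 + 2*(-2)) + 184) = 1/((27 - 4) + 184) = 1/(23 + 184) = 1/207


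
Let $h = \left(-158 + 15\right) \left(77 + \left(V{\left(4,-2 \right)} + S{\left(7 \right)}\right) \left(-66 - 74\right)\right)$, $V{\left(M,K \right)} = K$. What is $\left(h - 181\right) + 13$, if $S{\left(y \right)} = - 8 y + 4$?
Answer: $-1092259$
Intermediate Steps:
$S{\left(y \right)} = 4 - 8 y$
$h = -1092091$ ($h = \left(-158 + 15\right) \left(77 + \left(-2 + \left(4 - 56\right)\right) \left(-66 - 74\right)\right) = - 143 \left(77 + \left(-2 + \left(4 - 56\right)\right) \left(-140\right)\right) = - 143 \left(77 + \left(-2 - 52\right) \left(-140\right)\right) = - 143 \left(77 - -7560\right) = - 143 \left(77 + 7560\right) = \left(-143\right) 7637 = -1092091$)
$\left(h - 181\right) + 13 = \left(-1092091 - 181\right) + 13 = -1092272 + 13 = -1092259$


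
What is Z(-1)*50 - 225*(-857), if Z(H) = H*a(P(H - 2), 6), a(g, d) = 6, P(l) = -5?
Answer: 192525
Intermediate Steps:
Z(H) = 6*H (Z(H) = H*6 = 6*H)
Z(-1)*50 - 225*(-857) = (6*(-1))*50 - 225*(-857) = -6*50 - 1*(-192825) = -300 + 192825 = 192525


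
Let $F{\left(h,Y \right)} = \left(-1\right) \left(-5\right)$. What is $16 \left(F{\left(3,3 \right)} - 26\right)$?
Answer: $-336$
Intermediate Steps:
$F{\left(h,Y \right)} = 5$
$16 \left(F{\left(3,3 \right)} - 26\right) = 16 \left(5 - 26\right) = 16 \left(-21\right) = -336$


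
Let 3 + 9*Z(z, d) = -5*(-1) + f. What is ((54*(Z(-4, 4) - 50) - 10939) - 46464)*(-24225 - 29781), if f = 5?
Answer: 3243654366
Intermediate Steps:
Z(z, d) = 7/9 (Z(z, d) = -⅓ + (-5*(-1) + 5)/9 = -⅓ + (5 + 5)/9 = -⅓ + (⅑)*10 = -⅓ + 10/9 = 7/9)
((54*(Z(-4, 4) - 50) - 10939) - 46464)*(-24225 - 29781) = ((54*(7/9 - 50) - 10939) - 46464)*(-24225 - 29781) = ((54*(-443/9) - 10939) - 46464)*(-54006) = ((-2658 - 10939) - 46464)*(-54006) = (-13597 - 46464)*(-54006) = -60061*(-54006) = 3243654366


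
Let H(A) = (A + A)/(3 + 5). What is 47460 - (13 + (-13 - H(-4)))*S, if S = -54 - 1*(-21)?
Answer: 47493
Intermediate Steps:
S = -33 (S = -54 + 21 = -33)
H(A) = A/4 (H(A) = (2*A)/8 = (2*A)*(⅛) = A/4)
47460 - (13 + (-13 - H(-4)))*S = 47460 - (13 + (-13 - (-4)/4))*(-33) = 47460 - (13 + (-13 - 1*(-1)))*(-33) = 47460 - (13 + (-13 + 1))*(-33) = 47460 - (13 - 12)*(-33) = 47460 - (-33) = 47460 - 1*(-33) = 47460 + 33 = 47493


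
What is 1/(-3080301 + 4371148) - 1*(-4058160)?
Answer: 5238463661521/1290847 ≈ 4.0582e+6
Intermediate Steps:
1/(-3080301 + 4371148) - 1*(-4058160) = 1/1290847 + 4058160 = 5238463661521/1290847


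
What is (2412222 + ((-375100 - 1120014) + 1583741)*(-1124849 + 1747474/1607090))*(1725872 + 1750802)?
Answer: -278498922811260209765604/803545 ≈ -3.4659e+17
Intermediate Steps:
(2412222 + ((-375100 - 1120014) + 1583741)*(-1124849 + 1747474/1607090))*(1725872 + 1750802) = (2412222 + (-1495114 + 1583741)*(-1124849 + 1747474*(1/1607090)))*3476674 = (2412222 + 88627*(-1124849 + 873737/803545))*3476674 = (2412222 + 88627*(-903865915968/803545))*3476674 = (2412222 - 80106924534495936/803545)*3476674 = -80104986205568946/803545*3476674 = -278498922811260209765604/803545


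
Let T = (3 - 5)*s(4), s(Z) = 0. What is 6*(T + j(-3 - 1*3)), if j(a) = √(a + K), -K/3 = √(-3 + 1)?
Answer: 6*√(-6 - 3*I*√2) ≈ 4.9267 - 15.501*I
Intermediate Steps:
K = -3*I*√2 (K = -3*√(-3 + 1) = -3*I*√2 ≈ -4.2426*I)
j(a) = √(a - 3*I*√2)
T = 0 (T = (3 - 5)*0 = -2*0 = 0)
6*(T + j(-3 - 1*3)) = 6*(0 + √((-3 - 1*3) - 3*I*√2)) = 6*(0 + √((-3 - 3) - 3*I*√2)) = 6*(0 + √(-6 - 3*I*√2)) = 6*√(-6 - 3*I*√2)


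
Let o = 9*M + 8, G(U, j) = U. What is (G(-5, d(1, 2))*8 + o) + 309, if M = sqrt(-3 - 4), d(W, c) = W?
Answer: 277 + 9*I*sqrt(7) ≈ 277.0 + 23.812*I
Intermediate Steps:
M = I*sqrt(7) (M = sqrt(-7) = I*sqrt(7) ≈ 2.6458*I)
o = 8 + 9*I*sqrt(7) (o = 9*(I*sqrt(7)) + 8 = 9*I*sqrt(7) + 8 = 8 + 9*I*sqrt(7) ≈ 8.0 + 23.812*I)
(G(-5, d(1, 2))*8 + o) + 309 = (-5*8 + (8 + 9*I*sqrt(7))) + 309 = (-40 + (8 + 9*I*sqrt(7))) + 309 = (-32 + 9*I*sqrt(7)) + 309 = 277 + 9*I*sqrt(7)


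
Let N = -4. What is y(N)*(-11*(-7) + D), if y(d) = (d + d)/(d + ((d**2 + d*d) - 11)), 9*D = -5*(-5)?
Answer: -5744/153 ≈ -37.542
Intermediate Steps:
D = 25/9 (D = (-5*(-5))/9 = (1/9)*25 = 25/9 ≈ 2.7778)
y(d) = 2*d/(-11 + d + 2*d**2) (y(d) = (2*d)/(d + ((d**2 + d**2) - 11)) = (2*d)/(d + (2*d**2 - 11)) = (2*d)/(d + (-11 + 2*d**2)) = (2*d)/(-11 + d + 2*d**2) = 2*d/(-11 + d + 2*d**2))
y(N)*(-11*(-7) + D) = (2*(-4)/(-11 - 4 + 2*(-4)**2))*(-11*(-7) + 25/9) = (2*(-4)/(-11 - 4 + 2*16))*(77 + 25/9) = (2*(-4)/(-11 - 4 + 32))*(718/9) = (2*(-4)/17)*(718/9) = (2*(-4)*(1/17))*(718/9) = -8/17*718/9 = -5744/153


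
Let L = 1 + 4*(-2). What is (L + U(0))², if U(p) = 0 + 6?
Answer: 1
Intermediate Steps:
L = -7 (L = 1 - 8 = -7)
U(p) = 6
(L + U(0))² = (-7 + 6)² = (-1)² = 1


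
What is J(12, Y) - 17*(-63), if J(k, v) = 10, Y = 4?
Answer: 1081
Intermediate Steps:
J(12, Y) - 17*(-63) = 10 - 17*(-63) = 10 + 1071 = 1081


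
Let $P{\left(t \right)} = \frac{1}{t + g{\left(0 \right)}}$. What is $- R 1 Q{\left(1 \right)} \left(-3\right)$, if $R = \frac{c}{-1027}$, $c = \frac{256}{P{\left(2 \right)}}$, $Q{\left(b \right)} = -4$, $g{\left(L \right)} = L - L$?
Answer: $\frac{6144}{1027} \approx 5.9825$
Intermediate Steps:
$g{\left(L \right)} = 0$
$P{\left(t \right)} = \frac{1}{t}$ ($P{\left(t \right)} = \frac{1}{t + 0} = \frac{1}{t}$)
$c = 512$ ($c = \frac{256}{\frac{1}{2}} = 256 \frac{1}{\frac{1}{2}} = 256 \cdot 2 = 512$)
$R = - \frac{512}{1027}$ ($R = \frac{512}{-1027} = 512 \left(- \frac{1}{1027}\right) = - \frac{512}{1027} \approx -0.49854$)
$- R 1 Q{\left(1 \right)} \left(-3\right) = \left(-1\right) \left(- \frac{512}{1027}\right) 1 \left(-4\right) \left(-3\right) = \frac{512 \left(\left(-4\right) \left(-3\right)\right)}{1027} = \frac{512}{1027} \cdot 12 = \frac{6144}{1027}$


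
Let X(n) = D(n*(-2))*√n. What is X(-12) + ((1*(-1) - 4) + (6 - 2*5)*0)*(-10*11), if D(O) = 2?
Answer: 550 + 4*I*√3 ≈ 550.0 + 6.9282*I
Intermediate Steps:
X(n) = 2*√n
X(-12) + ((1*(-1) - 4) + (6 - 2*5)*0)*(-10*11) = 2*√(-12) + ((1*(-1) - 4) + (6 - 2*5)*0)*(-10*11) = 2*(2*I*√3) + ((-1 - 4) + (6 - 10)*0)*(-110) = 4*I*√3 + (-5 - 4*0)*(-110) = 4*I*√3 + (-5 + 0)*(-110) = 4*I*√3 - 5*(-110) = 4*I*√3 + 550 = 550 + 4*I*√3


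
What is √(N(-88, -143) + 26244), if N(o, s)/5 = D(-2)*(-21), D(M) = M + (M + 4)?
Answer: 162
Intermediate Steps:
D(M) = 4 + 2*M (D(M) = M + (4 + M) = 4 + 2*M)
N(o, s) = 0 (N(o, s) = 5*((4 + 2*(-2))*(-21)) = 5*((4 - 4)*(-21)) = 5*(0*(-21)) = 5*0 = 0)
√(N(-88, -143) + 26244) = √(0 + 26244) = √26244 = 162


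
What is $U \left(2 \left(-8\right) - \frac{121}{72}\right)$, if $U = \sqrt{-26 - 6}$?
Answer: $- \frac{1273 i \sqrt{2}}{18} \approx - 100.02 i$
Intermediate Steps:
$U = 4 i \sqrt{2}$ ($U = \sqrt{-32} = 4 i \sqrt{2} \approx 5.6569 i$)
$U \left(2 \left(-8\right) - \frac{121}{72}\right) = 4 i \sqrt{2} \left(2 \left(-8\right) - \frac{121}{72}\right) = 4 i \sqrt{2} \left(-16 - \frac{121}{72}\right) = 4 i \sqrt{2} \left(- \frac{1273}{72}\right) = - \frac{1273 i \sqrt{2}}{18}$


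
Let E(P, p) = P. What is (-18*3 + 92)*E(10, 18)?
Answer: 380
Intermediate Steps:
(-18*3 + 92)*E(10, 18) = (-18*3 + 92)*10 = (-54 + 92)*10 = 38*10 = 380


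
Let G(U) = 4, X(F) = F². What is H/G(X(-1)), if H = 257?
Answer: 257/4 ≈ 64.250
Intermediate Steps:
H/G(X(-1)) = 257/4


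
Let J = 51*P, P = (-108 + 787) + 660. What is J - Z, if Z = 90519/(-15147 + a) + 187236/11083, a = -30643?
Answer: 34648453220367/507490570 ≈ 68274.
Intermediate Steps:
P = 1339 (P = 679 + 660 = 1339)
Z = 7570314363/507490570 (Z = 90519/(-15147 - 30643) + 187236/11083 = 90519/(-45790) + 187236*(1/11083) = 90519*(-1/45790) + 187236/11083 = -90519/45790 + 187236/11083 = 7570314363/507490570 ≈ 14.917)
J = 68289 (J = 51*1339 = 68289)
J - Z = 68289 - 1*7570314363/507490570 = 68289 - 7570314363/507490570 = 34648453220367/507490570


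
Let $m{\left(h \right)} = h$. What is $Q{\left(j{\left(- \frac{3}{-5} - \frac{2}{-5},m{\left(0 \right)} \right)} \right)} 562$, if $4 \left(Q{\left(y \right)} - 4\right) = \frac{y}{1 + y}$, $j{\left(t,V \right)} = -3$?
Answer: $\frac{9835}{4} \approx 2458.8$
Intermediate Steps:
$Q{\left(y \right)} = 4 + \frac{y}{4 \left(1 + y\right)}$ ($Q{\left(y \right)} = 4 + \frac{y \frac{1}{1 + y}}{4} = 4 + \frac{y}{4 \left(1 + y\right)}$)
$Q{\left(j{\left(- \frac{3}{-5} - \frac{2}{-5},m{\left(0 \right)} \right)} \right)} 562 = \frac{16 + 17 \left(-3\right)}{4 \left(1 - 3\right)} 562 = \frac{16 - 51}{4 \left(-2\right)} 562 = \frac{1}{4} \left(- \frac{1}{2}\right) \left(-35\right) 562 = \frac{35}{8} \cdot 562 = \frac{9835}{4}$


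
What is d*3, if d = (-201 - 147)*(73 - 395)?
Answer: 336168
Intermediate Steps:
d = 112056 (d = -348*(-322) = 112056)
d*3 = 112056*3 = 336168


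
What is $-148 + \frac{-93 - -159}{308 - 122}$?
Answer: $- \frac{4577}{31} \approx -147.65$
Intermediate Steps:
$-148 + \frac{-93 - -159}{308 - 122} = -148 + \frac{-93 + 159}{186} = -148 + \frac{1}{186} \cdot 66 = -148 + \frac{11}{31} = - \frac{4577}{31}$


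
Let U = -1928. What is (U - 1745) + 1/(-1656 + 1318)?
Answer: -1241475/338 ≈ -3673.0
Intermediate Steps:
(U - 1745) + 1/(-1656 + 1318) = (-1928 - 1745) + 1/(-1656 + 1318) = -3673 + 1/(-338) = -3673 - 1/338 = -1241475/338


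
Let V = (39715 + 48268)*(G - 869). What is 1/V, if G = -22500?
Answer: -1/2056074727 ≈ -4.8636e-10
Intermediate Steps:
V = -2056074727 (V = (39715 + 48268)*(-22500 - 869) = 87983*(-23369) = -2056074727)
1/V = 1/(-2056074727) = -1/2056074727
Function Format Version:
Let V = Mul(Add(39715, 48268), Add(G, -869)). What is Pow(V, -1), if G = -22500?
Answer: Rational(-1, 2056074727) ≈ -4.8636e-10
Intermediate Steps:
V = -2056074727 (V = Mul(Add(39715, 48268), Add(-22500, -869)) = Mul(87983, -23369) = -2056074727)
Pow(V, -1) = Pow(-2056074727, -1) = Rational(-1, 2056074727)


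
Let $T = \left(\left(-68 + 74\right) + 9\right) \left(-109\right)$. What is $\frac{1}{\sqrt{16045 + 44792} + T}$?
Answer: $- \frac{545}{870796} - \frac{\sqrt{60837}}{2612388} \approx -0.00072028$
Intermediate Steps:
$T = -1635$ ($T = \left(6 + 9\right) \left(-109\right) = 15 \left(-109\right) = -1635$)
$\frac{1}{\sqrt{16045 + 44792} + T} = \frac{1}{\sqrt{16045 + 44792} - 1635} = \frac{1}{\sqrt{60837} - 1635} = \frac{1}{-1635 + \sqrt{60837}}$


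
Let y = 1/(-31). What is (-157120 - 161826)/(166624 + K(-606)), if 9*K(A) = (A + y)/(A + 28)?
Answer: -51433869852/26870138275 ≈ -1.9142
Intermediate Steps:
y = -1/31 ≈ -0.032258
K(A) = (-1/31 + A)/(9*(28 + A)) (K(A) = ((A - 1/31)/(A + 28))/9 = ((-1/31 + A)/(28 + A))/9 = (-1/31 + A)/(9*(28 + A)))
(-157120 - 161826)/(166624 + K(-606)) = (-157120 - 161826)/(166624 + (-1 + 31*(-606))/(279*(28 - 606))) = -318946/(166624 + (1/279)*(-1 - 18786)/(-578)) = -318946/(166624 + (1/279)*(-1/578)*(-18787)) = -318946/(166624 + 18787/161262) = -318946/26870138275/161262 = -318946*161262/26870138275 = -51433869852/26870138275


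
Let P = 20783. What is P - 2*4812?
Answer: 11159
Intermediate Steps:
P - 2*4812 = 20783 - 2*4812 = 20783 - 1*9624 = 20783 - 9624 = 11159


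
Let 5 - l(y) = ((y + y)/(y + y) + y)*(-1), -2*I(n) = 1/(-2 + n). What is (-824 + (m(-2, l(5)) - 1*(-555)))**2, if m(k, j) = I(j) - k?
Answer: 23107249/324 ≈ 71319.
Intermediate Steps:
I(n) = -1/(2*(-2 + n))
l(y) = 6 + y (l(y) = 5 - ((y + y)/(y + y) + y)*(-1) = 5 - ((2*y)/((2*y)) + y)*(-1) = 5 - ((2*y)*(1/(2*y)) + y)*(-1) = 5 - (1 + y)*(-1) = 5 - (-1 - y) = 5 + (1 + y) = 6 + y)
m(k, j) = -k - 1/(-4 + 2*j) (m(k, j) = -1/(-4 + 2*j) - k = -k - 1/(-4 + 2*j))
(-824 + (m(-2, l(5)) - 1*(-555)))**2 = (-824 + ((-1/2 - 1*(-2)*(-2 + (6 + 5)))/(-2 + (6 + 5)) - 1*(-555)))**2 = (-824 + ((-1/2 - 1*(-2)*(-2 + 11))/(-2 + 11) + 555))**2 = (-824 + ((-1/2 - 1*(-2)*9)/9 + 555))**2 = (-824 + ((-1/2 + 18)/9 + 555))**2 = (-824 + ((1/9)*(35/2) + 555))**2 = (-824 + (35/18 + 555))**2 = (-824 + 10025/18)**2 = (-4807/18)**2 = 23107249/324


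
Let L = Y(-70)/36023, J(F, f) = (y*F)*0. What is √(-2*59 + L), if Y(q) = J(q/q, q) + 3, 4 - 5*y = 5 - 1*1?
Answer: I*√153123362353/36023 ≈ 10.863*I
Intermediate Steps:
y = 0 (y = ⅘ - (5 - 1*1)/5 = ⅘ - (5 - 1)/5 = ⅘ - ⅕*4 = ⅘ - ⅘ = 0)
J(F, f) = 0 (J(F, f) = (0*F)*0 = 0*0 = 0)
Y(q) = 3 (Y(q) = 0 + 3 = 3)
L = 3/36023 ≈ 8.3280e-5
√(-2*59 + L) = √(-2*59 + 3/36023) = √(-118 + 3/36023) = √(-4250711/36023) = I*√153123362353/36023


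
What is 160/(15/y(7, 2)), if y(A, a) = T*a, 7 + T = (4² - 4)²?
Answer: 8768/3 ≈ 2922.7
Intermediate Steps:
T = 137 (T = -7 + (4² - 4)² = -7 + (16 - 4)² = -7 + 12² = -7 + 144 = 137)
y(A, a) = 137*a
160/(15/y(7, 2)) = 160/(15/((137*2))) = 160/(15/274) = (274/15)*160 = 8768/3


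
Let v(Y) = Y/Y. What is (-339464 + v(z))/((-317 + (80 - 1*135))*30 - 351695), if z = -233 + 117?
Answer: 339463/362855 ≈ 0.93553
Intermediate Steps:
z = -116
v(Y) = 1
(-339464 + v(z))/((-317 + (80 - 1*135))*30 - 351695) = (-339464 + 1)/((-317 + (80 - 1*135))*30 - 351695) = -339463/((-317 + (80 - 135))*30 - 351695) = -339463/((-317 - 55)*30 - 351695) = -339463/(-372*30 - 351695) = -339463/(-11160 - 351695) = -339463/(-362855) = -339463*(-1/362855) = 339463/362855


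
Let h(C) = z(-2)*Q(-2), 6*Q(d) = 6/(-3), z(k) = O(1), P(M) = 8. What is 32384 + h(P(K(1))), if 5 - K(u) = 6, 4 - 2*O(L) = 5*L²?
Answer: 194305/6 ≈ 32384.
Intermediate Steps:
O(L) = 2 - 5*L²/2
K(u) = -1 (K(u) = 5 - 1*6 = 5 - 6 = -1)
z(k) = -½ (z(k) = 2 - 5/2*1² = 2 - 5/2*1 = 2 - 5/2 = -½)
Q(d) = -⅓ (Q(d) = (6/(-3))/6 = (6*(-⅓))/6 = (⅙)*(-2) = -⅓)
h(C) = ⅙ (h(C) = -½*(-⅓) = ⅙)
32384 + h(P(K(1))) = 32384 + ⅙ = 194305/6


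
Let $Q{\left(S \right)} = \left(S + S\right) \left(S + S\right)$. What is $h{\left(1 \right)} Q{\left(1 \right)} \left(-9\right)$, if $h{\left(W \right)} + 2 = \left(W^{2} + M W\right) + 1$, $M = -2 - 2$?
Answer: $144$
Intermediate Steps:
$M = -4$ ($M = -2 - 2 = -4$)
$Q{\left(S \right)} = 4 S^{2}$ ($Q{\left(S \right)} = 2 S 2 S = 4 S^{2}$)
$h{\left(W \right)} = -1 + W^{2} - 4 W$ ($h{\left(W \right)} = -2 + \left(\left(W^{2} - 4 W\right) + 1\right) = -2 + \left(1 + W^{2} - 4 W\right) = -1 + W^{2} - 4 W$)
$h{\left(1 \right)} Q{\left(1 \right)} \left(-9\right) = \left(-1 + 1^{2} - 4\right) 4 \cdot 1^{2} \left(-9\right) = \left(-1 + 1 - 4\right) 4 \cdot 1 \left(-9\right) = \left(-4\right) 4 \left(-9\right) = \left(-16\right) \left(-9\right) = 144$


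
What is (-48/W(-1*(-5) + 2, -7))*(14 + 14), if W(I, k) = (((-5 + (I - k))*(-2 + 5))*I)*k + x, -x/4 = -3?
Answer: 448/437 ≈ 1.0252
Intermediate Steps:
x = 12 (x = -4*(-3) = 12)
W(I, k) = 12 + I*k*(-15 - 3*k + 3*I) (W(I, k) = (((-5 + (I - k))*(-2 + 5))*I)*k + 12 = (((-5 + I - k)*3)*I)*k + 12 = ((-15 - 3*k + 3*I)*I)*k + 12 = (I*(-15 - 3*k + 3*I))*k + 12 = I*k*(-15 - 3*k + 3*I) + 12 = 12 + I*k*(-15 - 3*k + 3*I))
(-48/W(-1*(-5) + 2, -7))*(14 + 14) = (-48/(12 - 15*(-1*(-5) + 2)*(-7) - 3*(-1*(-5) + 2)*(-7)² + 3*(-7)*(-1*(-5) + 2)²))*(14 + 14) = -48/(12 - 15*(5 + 2)*(-7) - 3*(5 + 2)*49 + 3*(-7)*(5 + 2)²)*28 = -48/(12 - 15*7*(-7) - 3*7*49 + 3*(-7)*7²)*28 = -48/(12 + 735 - 1029 + 3*(-7)*49)*28 = -48/(12 + 735 - 1029 - 1029)*28 = -48/(-1311)*28 = -48*(-1/1311)*28 = (16/437)*28 = 448/437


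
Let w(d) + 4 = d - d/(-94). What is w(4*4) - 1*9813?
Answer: -460639/47 ≈ -9800.8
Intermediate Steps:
w(d) = -4 + 95*d/94 (w(d) = -4 + (d - d/(-94)) = -4 + (d - d*(-1)/94) = -4 + (d - (-1)*d/94) = -4 + (d + d/94) = -4 + 95*d/94)
w(4*4) - 1*9813 = (-4 + 95*(4*4)/94) - 1*9813 = (-4 + (95/94)*16) - 9813 = (-4 + 760/47) - 9813 = 572/47 - 9813 = -460639/47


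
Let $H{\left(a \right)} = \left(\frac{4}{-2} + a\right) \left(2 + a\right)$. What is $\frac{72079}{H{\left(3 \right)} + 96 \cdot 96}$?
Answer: $\frac{72079}{9221} \approx 7.8168$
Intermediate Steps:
$H{\left(a \right)} = \left(-2 + a\right) \left(2 + a\right)$ ($H{\left(a \right)} = \left(4 \left(- \frac{1}{2}\right) + a\right) \left(2 + a\right) = \left(-2 + a\right) \left(2 + a\right)$)
$\frac{72079}{H{\left(3 \right)} + 96 \cdot 96} = \frac{72079}{\left(-4 + 3^{2}\right) + 96 \cdot 96} = \frac{72079}{\left(-4 + 9\right) + 9216} = \frac{72079}{5 + 9216} = \frac{72079}{9221}$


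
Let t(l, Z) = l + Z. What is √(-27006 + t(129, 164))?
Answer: I*√26713 ≈ 163.44*I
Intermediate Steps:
t(l, Z) = Z + l
√(-27006 + t(129, 164)) = √(-27006 + (164 + 129)) = √(-27006 + 293) = √(-26713) = I*√26713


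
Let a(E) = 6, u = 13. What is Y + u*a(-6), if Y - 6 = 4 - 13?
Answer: 75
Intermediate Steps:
Y = -3 (Y = 6 + (4 - 13) = 6 - 9 = -3)
Y + u*a(-6) = -3 + 13*6 = -3 + 78 = 75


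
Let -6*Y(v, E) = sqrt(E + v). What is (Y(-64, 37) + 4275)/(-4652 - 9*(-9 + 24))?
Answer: -4275/4787 + I*sqrt(3)/9574 ≈ -0.89304 + 0.00018091*I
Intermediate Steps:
Y(v, E) = -sqrt(E + v)/6
(Y(-64, 37) + 4275)/(-4652 - 9*(-9 + 24)) = (-sqrt(37 - 64)/6 + 4275)/(-4652 - 9*(-9 + 24)) = (-I*sqrt(3)/2 + 4275)/(-4652 - 9*15) = (-I*sqrt(3)/2 + 4275)/(-4652 - 135) = (-I*sqrt(3)/2 + 4275)/(-4787) = (4275 - I*sqrt(3)/2)*(-1/4787) = -4275/4787 + I*sqrt(3)/9574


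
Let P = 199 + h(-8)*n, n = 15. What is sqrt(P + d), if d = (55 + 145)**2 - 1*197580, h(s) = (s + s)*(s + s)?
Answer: I*sqrt(153541) ≈ 391.84*I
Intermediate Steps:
h(s) = 4*s**2 (h(s) = (2*s)*(2*s) = 4*s**2)
d = -157580 (d = 200**2 - 197580 = 40000 - 197580 = -157580)
P = 4039 (P = 199 + (4*(-8)**2)*15 = 199 + (4*64)*15 = 199 + 256*15 = 199 + 3840 = 4039)
sqrt(P + d) = sqrt(4039 - 157580) = sqrt(-153541) = I*sqrt(153541)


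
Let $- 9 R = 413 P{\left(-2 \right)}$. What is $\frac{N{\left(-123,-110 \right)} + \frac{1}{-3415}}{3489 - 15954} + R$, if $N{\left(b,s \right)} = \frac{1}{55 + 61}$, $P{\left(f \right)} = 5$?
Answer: $- \frac{377656768933}{1645961700} \approx -229.44$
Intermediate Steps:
$R = - \frac{2065}{9}$ ($R = - \frac{413 \cdot 5}{9} = \left(- \frac{1}{9}\right) 2065 = - \frac{2065}{9} \approx -229.44$)
$N{\left(b,s \right)} = \frac{1}{116}$
$\frac{N{\left(-123,-110 \right)} + \frac{1}{-3415}}{3489 - 15954} + R = \frac{\frac{1}{116} + \frac{1}{-3415}}{3489 - 15954} - \frac{2065}{9} = \frac{\frac{1}{116} - \frac{1}{3415}}{-12465} - \frac{2065}{9} = \frac{3299}{396140} \left(- \frac{1}{12465}\right) - \frac{2065}{9} = - \frac{3299}{4937885100} - \frac{2065}{9} = - \frac{377656768933}{1645961700}$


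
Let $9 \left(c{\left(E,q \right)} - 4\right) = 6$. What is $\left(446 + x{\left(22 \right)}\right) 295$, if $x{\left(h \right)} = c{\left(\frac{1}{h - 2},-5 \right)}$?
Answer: $\frac{398840}{3} \approx 1.3295 \cdot 10^{5}$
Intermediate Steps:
$c{\left(E,q \right)} = \frac{14}{3}$ ($c{\left(E,q \right)} = 4 + \frac{1}{9} \cdot 6 = 4 + \frac{2}{3} = \frac{14}{3}$)
$x{\left(h \right)} = \frac{14}{3}$
$\left(446 + x{\left(22 \right)}\right) 295 = \left(446 + \frac{14}{3}\right) 295 = \frac{1352}{3} \cdot 295 = \frac{398840}{3}$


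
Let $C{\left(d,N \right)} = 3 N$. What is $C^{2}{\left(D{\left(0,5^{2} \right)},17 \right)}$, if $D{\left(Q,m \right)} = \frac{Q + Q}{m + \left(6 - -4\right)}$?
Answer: $2601$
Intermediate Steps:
$D{\left(Q,m \right)} = \frac{2 Q}{10 + m}$ ($D{\left(Q,m \right)} = \frac{2 Q}{m + \left(6 + 4\right)} = \frac{2 Q}{m + 10} = \frac{2 Q}{10 + m}$)
$C^{2}{\left(D{\left(0,5^{2} \right)},17 \right)} = \left(3 \cdot 17\right)^{2} = 51^{2} = 2601$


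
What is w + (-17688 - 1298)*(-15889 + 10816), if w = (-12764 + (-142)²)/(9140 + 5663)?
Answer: 1425765429734/14803 ≈ 9.6316e+7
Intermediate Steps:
w = 7400/14803 (w = (-12764 + 20164)/14803 = 7400*(1/14803) = 7400/14803 ≈ 0.49990)
w + (-17688 - 1298)*(-15889 + 10816) = 7400/14803 + (-17688 - 1298)*(-15889 + 10816) = 7400/14803 - 18986*(-5073) = 7400/14803 + 96315978 = 1425765429734/14803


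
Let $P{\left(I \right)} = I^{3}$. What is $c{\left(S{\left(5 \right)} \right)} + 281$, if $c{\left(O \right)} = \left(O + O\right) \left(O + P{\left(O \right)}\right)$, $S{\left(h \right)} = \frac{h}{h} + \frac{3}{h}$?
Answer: $\frac{187017}{625} \approx 299.23$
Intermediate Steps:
$S{\left(h \right)} = 1 + \frac{3}{h}$
$c{\left(O \right)} = 2 O \left(O + O^{3}\right)$ ($c{\left(O \right)} = \left(O + O\right) \left(O + O^{3}\right) = 2 O \left(O + O^{3}\right)$)
$c{\left(S{\left(5 \right)} \right)} + 281 = 2 \left(\frac{3 + 5}{5}\right)^{2} \left(1 + \left(\frac{3 + 5}{5}\right)^{2}\right) + 281 = 2 \left(\frac{1}{5} \cdot 8\right)^{2} \left(1 + \left(\frac{1}{5} \cdot 8\right)^{2}\right) + 281 = 2 \left(\frac{8}{5}\right)^{2} \left(1 + \left(\frac{8}{5}\right)^{2}\right) + 281 = 2 \cdot \frac{64}{25} \left(1 + \frac{64}{25}\right) + 281 = 2 \cdot \frac{64}{25} \cdot \frac{89}{25} + 281 = \frac{11392}{625} + 281 = \frac{187017}{625}$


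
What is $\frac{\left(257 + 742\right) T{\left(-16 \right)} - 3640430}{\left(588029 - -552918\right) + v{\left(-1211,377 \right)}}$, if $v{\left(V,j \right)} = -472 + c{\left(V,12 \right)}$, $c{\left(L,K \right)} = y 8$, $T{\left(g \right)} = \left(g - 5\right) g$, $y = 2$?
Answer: $- \frac{3304766}{1140491} \approx -2.8977$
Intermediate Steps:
$T{\left(g \right)} = g \left(-5 + g\right)$ ($T{\left(g \right)} = \left(-5 + g\right) g = g \left(-5 + g\right)$)
$c{\left(L,K \right)} = 16$ ($c{\left(L,K \right)} = 2 \cdot 8 = 16$)
$v{\left(V,j \right)} = -456$ ($v{\left(V,j \right)} = -472 + 16 = -456$)
$\frac{\left(257 + 742\right) T{\left(-16 \right)} - 3640430}{\left(588029 - -552918\right) + v{\left(-1211,377 \right)}} = \frac{\left(257 + 742\right) \left(- 16 \left(-5 - 16\right)\right) - 3640430}{\left(588029 - -552918\right) - 456} = \frac{999 \left(\left(-16\right) \left(-21\right)\right) - 3640430}{\left(588029 + 552918\right) - 456} = \frac{999 \cdot 336 - 3640430}{1140947 - 456} = \frac{335664 - 3640430}{1140491} = \left(-3304766\right) \frac{1}{1140491} = - \frac{3304766}{1140491}$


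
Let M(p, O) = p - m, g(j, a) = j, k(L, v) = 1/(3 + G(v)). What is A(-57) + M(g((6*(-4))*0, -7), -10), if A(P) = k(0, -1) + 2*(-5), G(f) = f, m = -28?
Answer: 37/2 ≈ 18.500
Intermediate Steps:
k(L, v) = 1/(3 + v)
A(P) = -19/2 (A(P) = 1/(3 - 1) + 2*(-5) = 1/2 - 10 = -19/2)
M(p, O) = 28 + p (M(p, O) = p - 1*(-28) = p + 28 = 28 + p)
A(-57) + M(g((6*(-4))*0, -7), -10) = -19/2 + (28 + (6*(-4))*0) = -19/2 + (28 - 24*0) = -19/2 + (28 + 0) = -19/2 + 28 = 37/2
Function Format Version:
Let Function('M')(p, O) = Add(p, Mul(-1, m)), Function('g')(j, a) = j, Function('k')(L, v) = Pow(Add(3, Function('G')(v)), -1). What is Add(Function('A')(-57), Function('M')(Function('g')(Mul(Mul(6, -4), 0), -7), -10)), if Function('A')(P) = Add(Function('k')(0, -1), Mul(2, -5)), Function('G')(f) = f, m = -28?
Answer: Rational(37, 2) ≈ 18.500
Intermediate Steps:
Function('k')(L, v) = Pow(Add(3, v), -1)
Function('A')(P) = Rational(-19, 2) (Function('A')(P) = Add(Pow(Add(3, -1), -1), Mul(2, -5)) = Add(Pow(2, -1), -10) = Add(Rational(1, 2), -10) = Rational(-19, 2))
Function('M')(p, O) = Add(28, p) (Function('M')(p, O) = Add(p, Mul(-1, -28)) = Add(p, 28) = Add(28, p))
Add(Function('A')(-57), Function('M')(Function('g')(Mul(Mul(6, -4), 0), -7), -10)) = Add(Rational(-19, 2), Add(28, Mul(Mul(6, -4), 0))) = Add(Rational(-19, 2), Add(28, Mul(-24, 0))) = Add(Rational(-19, 2), Add(28, 0)) = Add(Rational(-19, 2), 28) = Rational(37, 2)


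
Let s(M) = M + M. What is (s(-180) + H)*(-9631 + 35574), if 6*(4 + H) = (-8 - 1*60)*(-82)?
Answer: 43999328/3 ≈ 1.4666e+7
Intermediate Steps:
H = 2776/3 (H = -4 + ((-8 - 1*60)*(-82))/6 = -4 + ((-8 - 60)*(-82))/6 = -4 + (-68*(-82))/6 = -4 + (⅙)*5576 = -4 + 2788/3 = 2776/3 ≈ 925.33)
s(M) = 2*M
(s(-180) + H)*(-9631 + 35574) = (2*(-180) + 2776/3)*(-9631 + 35574) = (-360 + 2776/3)*25943 = (1696/3)*25943 = 43999328/3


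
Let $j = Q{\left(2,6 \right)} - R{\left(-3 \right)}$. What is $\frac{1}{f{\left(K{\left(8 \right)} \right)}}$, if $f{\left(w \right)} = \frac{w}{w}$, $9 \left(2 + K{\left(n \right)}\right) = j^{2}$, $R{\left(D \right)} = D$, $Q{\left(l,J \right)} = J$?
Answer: $1$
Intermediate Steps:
$j = 9$ ($j = 6 - -3 = 6 + 3 = 9$)
$K{\left(n \right)} = 7$ ($K{\left(n \right)} = -2 + \frac{9^{2}}{9} = -2 + \frac{1}{9} \cdot 81 = -2 + 9 = 7$)
$f{\left(w \right)} = 1$
$\frac{1}{f{\left(K{\left(8 \right)} \right)}} = 1^{-1} = 1$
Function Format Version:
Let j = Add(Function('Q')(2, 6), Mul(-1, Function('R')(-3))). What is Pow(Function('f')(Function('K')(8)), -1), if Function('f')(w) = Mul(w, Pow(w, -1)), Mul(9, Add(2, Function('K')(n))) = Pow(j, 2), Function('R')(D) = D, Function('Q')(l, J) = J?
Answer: 1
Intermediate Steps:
j = 9 (j = Add(6, Mul(-1, -3)) = Add(6, 3) = 9)
Function('K')(n) = 7 (Function('K')(n) = Add(-2, Mul(Rational(1, 9), Pow(9, 2))) = Add(-2, Mul(Rational(1, 9), 81)) = Add(-2, 9) = 7)
Function('f')(w) = 1
Pow(Function('f')(Function('K')(8)), -1) = Pow(1, -1) = 1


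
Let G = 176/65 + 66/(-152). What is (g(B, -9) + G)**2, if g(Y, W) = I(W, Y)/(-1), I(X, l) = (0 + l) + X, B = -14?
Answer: 15587772201/24403600 ≈ 638.75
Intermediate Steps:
I(X, l) = X + l (I(X, l) = l + X = X + l)
g(Y, W) = -W - Y (g(Y, W) = (W + Y)/(-1) = (W + Y)*(-1) = -W - Y)
G = 11231/4940 (G = 176*(1/65) + 66*(-1/152) = 176/65 - 33/76 = 11231/4940 ≈ 2.2735)
(g(B, -9) + G)**2 = ((-1*(-9) - 1*(-14)) + 11231/4940)**2 = ((9 + 14) + 11231/4940)**2 = (23 + 11231/4940)**2 = (124851/4940)**2 = 15587772201/24403600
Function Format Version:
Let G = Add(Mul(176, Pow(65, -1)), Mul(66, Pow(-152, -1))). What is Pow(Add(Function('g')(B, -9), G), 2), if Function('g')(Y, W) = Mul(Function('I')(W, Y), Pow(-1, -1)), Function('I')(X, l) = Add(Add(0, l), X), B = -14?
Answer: Rational(15587772201, 24403600) ≈ 638.75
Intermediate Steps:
Function('I')(X, l) = Add(X, l) (Function('I')(X, l) = Add(l, X) = Add(X, l))
Function('g')(Y, W) = Add(Mul(-1, W), Mul(-1, Y)) (Function('g')(Y, W) = Mul(Add(W, Y), Pow(-1, -1)) = Mul(Add(W, Y), -1) = Add(Mul(-1, W), Mul(-1, Y)))
G = Rational(11231, 4940) (G = Add(Mul(176, Rational(1, 65)), Mul(66, Rational(-1, 152))) = Add(Rational(176, 65), Rational(-33, 76)) = Rational(11231, 4940) ≈ 2.2735)
Pow(Add(Function('g')(B, -9), G), 2) = Pow(Add(Add(Mul(-1, -9), Mul(-1, -14)), Rational(11231, 4940)), 2) = Pow(Add(Add(9, 14), Rational(11231, 4940)), 2) = Pow(Add(23, Rational(11231, 4940)), 2) = Pow(Rational(124851, 4940), 2) = Rational(15587772201, 24403600)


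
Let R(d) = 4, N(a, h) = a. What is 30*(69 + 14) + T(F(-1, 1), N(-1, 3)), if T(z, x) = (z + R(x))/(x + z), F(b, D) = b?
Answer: 4977/2 ≈ 2488.5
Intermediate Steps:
T(z, x) = (4 + z)/(x + z) (T(z, x) = (z + 4)/(x + z) = (4 + z)/(x + z))
30*(69 + 14) + T(F(-1, 1), N(-1, 3)) = 30*(69 + 14) + (4 - 1)/(-1 - 1) = 30*83 + 3/(-2) = 2490 - 1/2*3 = 2490 - 3/2 = 4977/2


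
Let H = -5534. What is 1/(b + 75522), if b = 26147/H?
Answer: 5534/417912601 ≈ 1.3242e-5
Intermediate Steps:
b = -26147/5534 (b = 26147/(-5534) = 26147*(-1/5534) = -26147/5534 ≈ -4.7248)
1/(b + 75522) = 1/(-26147/5534 + 75522) = 1/(417912601/5534) = 5534/417912601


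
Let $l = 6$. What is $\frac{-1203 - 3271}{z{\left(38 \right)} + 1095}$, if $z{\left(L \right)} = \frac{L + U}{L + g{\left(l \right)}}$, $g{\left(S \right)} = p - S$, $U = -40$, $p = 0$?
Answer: $- \frac{71584}{17519} \approx -4.0861$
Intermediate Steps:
$g{\left(S \right)} = - S$ ($g{\left(S \right)} = 0 - S = - S$)
$z{\left(L \right)} = \frac{-40 + L}{-6 + L}$ ($z{\left(L \right)} = \frac{L - 40}{L - 6} = \frac{-40 + L}{L - 6} = \frac{-40 + L}{-6 + L}$)
$\frac{-1203 - 3271}{z{\left(38 \right)} + 1095} = \frac{-1203 - 3271}{\frac{-40 + 38}{-6 + 38} + 1095} = - \frac{4474}{\frac{1}{32} \left(-2\right) + 1095} = - \frac{4474}{- \frac{1}{16} + 1095} = - \frac{4474}{\frac{17519}{16}} = \left(-4474\right) \frac{16}{17519} = - \frac{71584}{17519}$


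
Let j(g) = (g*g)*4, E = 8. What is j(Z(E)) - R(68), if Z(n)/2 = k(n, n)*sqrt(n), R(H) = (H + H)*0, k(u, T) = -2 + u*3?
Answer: 61952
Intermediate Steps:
k(u, T) = -2 + 3*u
R(H) = 0 (R(H) = (2*H)*0 = 0)
Z(n) = 2*sqrt(n)*(-2 + 3*n) (Z(n) = 2*((-2 + 3*n)*sqrt(n)) = 2*(sqrt(n)*(-2 + 3*n)) = 2*sqrt(n)*(-2 + 3*n))
j(g) = 4*g**2 (j(g) = g**2*4 = 4*g**2)
j(Z(E)) - R(68) = 4*(sqrt(8)*(-4 + 6*8))**2 - 1*0 = 4*((2*sqrt(2))*(-4 + 48))**2 + 0 = 4*((2*sqrt(2))*44)**2 + 0 = 4*(88*sqrt(2))**2 + 0 = 4*15488 + 0 = 61952 + 0 = 61952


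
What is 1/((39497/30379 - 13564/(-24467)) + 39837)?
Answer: 743282993/29611543025996 ≈ 2.5101e-5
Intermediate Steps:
1/((39497/30379 - 13564/(-24467)) + 39837) = 1/((39497*(1/30379) - 13564*(-1/24467)) + 39837) = 1/((39497/30379 + 13564/24467) + 39837) = 1/(1378433855/743282993 + 39837) = 1/(29611543025996/743282993) = 743282993/29611543025996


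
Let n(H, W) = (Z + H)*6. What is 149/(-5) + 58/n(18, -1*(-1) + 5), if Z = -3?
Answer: -1312/45 ≈ -29.156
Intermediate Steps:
n(H, W) = -18 + 6*H (n(H, W) = (-3 + H)*6 = -18 + 6*H)
149/(-5) + 58/n(18, -1*(-1) + 5) = 149/(-5) + 58/(-18 + 6*18) = 149*(-⅕) + 58/(-18 + 108) = -149/5 + 58/90 = -149/5 + 58*(1/90) = -149/5 + 29/45 = -1312/45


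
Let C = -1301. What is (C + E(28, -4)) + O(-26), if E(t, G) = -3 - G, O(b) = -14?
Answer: -1314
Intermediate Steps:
(C + E(28, -4)) + O(-26) = (-1301 + (-3 - 1*(-4))) - 14 = (-1301 + (-3 + 4)) - 14 = (-1301 + 1) - 14 = -1300 - 14 = -1314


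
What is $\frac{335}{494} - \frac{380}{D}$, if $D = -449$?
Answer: $\frac{338135}{221806} \approx 1.5245$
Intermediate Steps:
$\frac{335}{494} - \frac{380}{D} = \frac{335}{494} - \frac{380}{-449} = 335 \cdot \frac{1}{494} - - \frac{380}{449} = \frac{335}{494} + \frac{380}{449} = \frac{338135}{221806}$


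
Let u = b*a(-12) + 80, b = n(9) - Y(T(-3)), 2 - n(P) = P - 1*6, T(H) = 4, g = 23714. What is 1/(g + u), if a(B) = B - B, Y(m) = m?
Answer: 1/23794 ≈ 4.2027e-5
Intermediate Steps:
a(B) = 0
n(P) = 8 - P (n(P) = 2 - (P - 1*6) = 2 - (P - 6) = 2 - (-6 + P) = 2 + (6 - P) = 8 - P)
b = -5 (b = (8 - 1*9) - 1*4 = (8 - 9) - 4 = -1 - 4 = -5)
u = 80 (u = -5*0 + 80 = 0 + 80 = 80)
1/(g + u) = 1/(23714 + 80) = 1/23794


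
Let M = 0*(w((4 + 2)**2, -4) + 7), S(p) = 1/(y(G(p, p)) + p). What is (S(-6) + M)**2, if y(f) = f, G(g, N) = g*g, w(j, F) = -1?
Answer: 1/900 ≈ 0.0011111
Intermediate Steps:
G(g, N) = g**2
S(p) = 1/(p + p**2) (S(p) = 1/(p**2 + p) = 1/(p + p**2))
M = 0 (M = 0*(-1 + 7) = 0*6 = 0)
(S(-6) + M)**2 = (1/((-6)*(1 - 6)) + 0)**2 = (-1/6/(-5) + 0)**2 = (-1/6*(-1/5) + 0)**2 = (1/30 + 0)**2 = (1/30)**2 = 1/900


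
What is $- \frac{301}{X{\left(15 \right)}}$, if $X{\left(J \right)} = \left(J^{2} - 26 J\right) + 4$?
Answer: $\frac{43}{23} \approx 1.8696$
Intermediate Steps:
$X{\left(J \right)} = 4 + J^{2} - 26 J$
$- \frac{301}{X{\left(15 \right)}} = - \frac{301}{4 + 15^{2} - 390} = - \frac{301}{4 + 225 - 390} = - \frac{301}{-161} = \left(-301\right) \left(- \frac{1}{161}\right) = \frac{43}{23}$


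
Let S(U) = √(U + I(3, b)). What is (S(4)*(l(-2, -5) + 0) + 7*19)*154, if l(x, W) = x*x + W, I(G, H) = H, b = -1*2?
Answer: 20482 - 154*√2 ≈ 20264.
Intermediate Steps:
b = -2
l(x, W) = W + x² (l(x, W) = x² + W = W + x²)
S(U) = √(-2 + U) (S(U) = √(U - 2) = √(-2 + U))
(S(4)*(l(-2, -5) + 0) + 7*19)*154 = (√(-2 + 4)*((-5 + (-2)²) + 0) + 7*19)*154 = (√2*((-5 + 4) + 0) + 133)*154 = (√2*(-1 + 0) + 133)*154 = (√2*(-1) + 133)*154 = (-√2 + 133)*154 = (133 - √2)*154 = 20482 - 154*√2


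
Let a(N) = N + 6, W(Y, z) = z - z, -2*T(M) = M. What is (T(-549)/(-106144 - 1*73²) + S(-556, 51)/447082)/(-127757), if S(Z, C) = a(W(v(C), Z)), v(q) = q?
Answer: 17436453/909585522666286 ≈ 1.9170e-8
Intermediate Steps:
T(M) = -M/2
W(Y, z) = 0
a(N) = 6 + N
S(Z, C) = 6 (S(Z, C) = 6 + 0 = 6)
(T(-549)/(-106144 - 1*73²) + S(-556, 51)/447082)/(-127757) = ((-½*(-549))/(-106144 - 1*73²) + 6/447082)/(-127757) = (549/(2*(-106144 - 1*5329)) + 6*(1/447082))*(-1/127757) = (549/(2*(-106144 - 5329)) + 3/223541)*(-1/127757) = ((549/2)/(-111473) + 3/223541)*(-1/127757) = ((549/2)*(-1/111473) + 3/223541)*(-1/127757) = (-549/222946 + 3/223541)*(-1/127757) = -122055171/49837571786*(-1/127757) = 17436453/909585522666286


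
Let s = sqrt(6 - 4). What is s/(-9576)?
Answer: -sqrt(2)/9576 ≈ -0.00014768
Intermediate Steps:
s = sqrt(2) ≈ 1.4142
s/(-9576) = sqrt(2)/(-9576) = -sqrt(2)/9576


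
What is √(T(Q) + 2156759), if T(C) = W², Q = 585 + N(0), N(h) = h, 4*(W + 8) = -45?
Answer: 3*√3834897/4 ≈ 1468.7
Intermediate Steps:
W = -77/4 (W = -8 + (¼)*(-45) = -8 - 45/4 = -77/4 ≈ -19.250)
Q = 585 (Q = 585 + 0 = 585)
T(C) = 5929/16 (T(C) = (-77/4)² = 5929/16)
√(T(Q) + 2156759) = √(5929/16 + 2156759) = √(34514073/16) = 3*√3834897/4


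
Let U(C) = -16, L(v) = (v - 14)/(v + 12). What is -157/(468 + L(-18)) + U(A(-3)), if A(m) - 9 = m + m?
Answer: -23191/1420 ≈ -16.332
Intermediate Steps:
A(m) = 9 + 2*m (A(m) = 9 + (m + m) = 9 + 2*m)
L(v) = (-14 + v)/(12 + v)
-157/(468 + L(-18)) + U(A(-3)) = -157/(468 + (-14 - 18)/(12 - 18)) - 16 = -157/(468 - 32/(-6)) - 16 = -157/(468 - ⅙*(-32)) - 16 = -157/(468 + 16/3) - 16 = -157/(1420/3) - 16 = (3/1420)*(-157) - 16 = -471/1420 - 16 = -23191/1420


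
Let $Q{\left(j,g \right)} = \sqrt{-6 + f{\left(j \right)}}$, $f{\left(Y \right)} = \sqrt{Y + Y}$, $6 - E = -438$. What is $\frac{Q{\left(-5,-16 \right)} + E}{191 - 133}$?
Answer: $\frac{222}{29} + \frac{\sqrt{-6 + i \sqrt{10}}}{58} \approx 7.666 + 0.043588 i$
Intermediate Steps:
$E = 444$ ($E = 6 - -438 = 6 + 438 = 444$)
$f{\left(Y \right)} = \sqrt{2} \sqrt{Y}$ ($f{\left(Y \right)} = \sqrt{2 Y} = \sqrt{2} \sqrt{Y}$)
$Q{\left(j,g \right)} = \sqrt{-6 + \sqrt{2} \sqrt{j}}$
$\frac{Q{\left(-5,-16 \right)} + E}{191 - 133} = \frac{\sqrt{-6 + \sqrt{2} \sqrt{-5}} + 444}{191 - 133} = \frac{\sqrt{-6 + \sqrt{2} i \sqrt{5}} + 444}{58} = \left(\sqrt{-6 + i \sqrt{10}} + 444\right) \frac{1}{58} = \left(444 + \sqrt{-6 + i \sqrt{10}}\right) \frac{1}{58} = \frac{222}{29} + \frac{\sqrt{-6 + i \sqrt{10}}}{58}$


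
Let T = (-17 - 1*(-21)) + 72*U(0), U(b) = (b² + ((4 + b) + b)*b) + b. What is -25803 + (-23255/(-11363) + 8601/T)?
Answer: -1074971773/45452 ≈ -23651.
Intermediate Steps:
U(b) = b + b² + b*(4 + 2*b) (U(b) = (b² + (4 + 2*b)*b) + b = (b² + b*(4 + 2*b)) + b = b + b² + b*(4 + 2*b))
T = 4 (T = (-17 - 1*(-21)) + 72*(0*(5 + 3*0)) = (-17 + 21) + 72*(0*(5 + 0)) = 4 + 72*(0*5) = 4 + 72*0 = 4 + 0 = 4)
-25803 + (-23255/(-11363) + 8601/T) = -25803 + (-23255/(-11363) + 8601/4) = -25803 + (-23255*(-1/11363) + 8601*(¼)) = -25803 + (23255/11363 + 8601/4) = -25803 + 97826183/45452 = -1074971773/45452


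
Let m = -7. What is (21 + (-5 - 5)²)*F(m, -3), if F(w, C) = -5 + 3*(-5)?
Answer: -2420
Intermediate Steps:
F(w, C) = -20 (F(w, C) = -5 - 15 = -20)
(21 + (-5 - 5)²)*F(m, -3) = (21 + (-5 - 5)²)*(-20) = (21 + (-10)²)*(-20) = (21 + 100)*(-20) = 121*(-20) = -2420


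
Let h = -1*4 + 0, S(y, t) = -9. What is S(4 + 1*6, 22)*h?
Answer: 36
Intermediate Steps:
h = -4 (h = -4 + 0 = -4)
S(4 + 1*6, 22)*h = -9*(-4) = 36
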